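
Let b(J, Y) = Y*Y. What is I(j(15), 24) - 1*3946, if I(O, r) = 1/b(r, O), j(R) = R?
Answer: -887849/225 ≈ -3946.0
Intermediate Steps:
b(J, Y) = Y²
I(O, r) = O⁻² (I(O, r) = 1/(O²) = O⁻²)
I(j(15), 24) - 1*3946 = 15⁻² - 1*3946 = 1/225 - 3946 = -887849/225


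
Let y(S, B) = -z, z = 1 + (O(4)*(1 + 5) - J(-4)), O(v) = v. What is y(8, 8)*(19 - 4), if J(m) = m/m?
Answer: -360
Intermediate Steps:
J(m) = 1
z = 24 (z = 1 + (4*(1 + 5) - 1*1) = 1 + (4*6 - 1) = 1 + (24 - 1) = 1 + 23 = 24)
y(S, B) = -24 (y(S, B) = -1*24 = -24)
y(8, 8)*(19 - 4) = -24*(19 - 4) = -24*15 = -360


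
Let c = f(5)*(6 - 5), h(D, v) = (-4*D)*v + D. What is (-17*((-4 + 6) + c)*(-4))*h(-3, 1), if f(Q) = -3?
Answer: -612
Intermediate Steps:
h(D, v) = D - 4*D*v (h(D, v) = -4*D*v + D = D - 4*D*v)
c = -3 (c = -3*(6 - 5) = -3*1 = -3)
(-17*((-4 + 6) + c)*(-4))*h(-3, 1) = (-17*((-4 + 6) - 3)*(-4))*(-3*(1 - 4*1)) = (-17*(2 - 3)*(-4))*(-3*(1 - 4)) = (-(-17)*(-4))*(-3*(-3)) = -17*4*9 = -68*9 = -612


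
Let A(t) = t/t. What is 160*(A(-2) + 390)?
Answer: 62560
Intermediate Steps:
A(t) = 1
160*(A(-2) + 390) = 160*(1 + 390) = 160*391 = 62560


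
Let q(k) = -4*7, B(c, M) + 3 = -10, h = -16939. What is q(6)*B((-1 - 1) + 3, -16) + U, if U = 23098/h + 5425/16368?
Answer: 3246308869/8943792 ≈ 362.97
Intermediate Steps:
B(c, M) = -13 (B(c, M) = -3 - 10 = -13)
q(k) = -28
U = -9231419/8943792 (U = 23098/(-16939) + 5425/16368 = 23098*(-1/16939) + 5425*(1/16368) = -23098/16939 + 175/528 = -9231419/8943792 ≈ -1.0322)
q(6)*B((-1 - 1) + 3, -16) + U = -28*(-13) - 9231419/8943792 = 364 - 9231419/8943792 = 3246308869/8943792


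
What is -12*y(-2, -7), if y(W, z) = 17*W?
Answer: 408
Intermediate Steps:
-12*y(-2, -7) = -204*(-2) = -12*(-34) = 408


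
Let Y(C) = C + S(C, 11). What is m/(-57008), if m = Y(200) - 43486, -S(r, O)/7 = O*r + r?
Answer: 30043/28504 ≈ 1.0540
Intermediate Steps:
S(r, O) = -7*r - 7*O*r (S(r, O) = -7*(O*r + r) = -7*(r + O*r) = -7*r - 7*O*r)
Y(C) = -83*C (Y(C) = C - 7*C*(1 + 11) = C - 7*C*12 = C - 84*C = -83*C)
m = -60086 (m = -83*200 - 43486 = -16600 - 43486 = -60086)
m/(-57008) = -60086/(-57008) = -60086*(-1/57008) = 30043/28504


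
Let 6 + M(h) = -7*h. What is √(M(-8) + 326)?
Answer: 2*√94 ≈ 19.391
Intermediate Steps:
M(h) = -6 - 7*h
√(M(-8) + 326) = √((-6 - 7*(-8)) + 326) = √((-6 + 56) + 326) = √(50 + 326) = √376 = 2*√94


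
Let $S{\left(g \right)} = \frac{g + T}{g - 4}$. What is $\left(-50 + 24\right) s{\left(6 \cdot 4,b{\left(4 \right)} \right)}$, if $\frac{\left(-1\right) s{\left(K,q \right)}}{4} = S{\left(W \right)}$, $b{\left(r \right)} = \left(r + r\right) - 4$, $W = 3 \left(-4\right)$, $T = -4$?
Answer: $104$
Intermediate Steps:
$W = -12$
$b{\left(r \right)} = -4 + 2 r$ ($b{\left(r \right)} = 2 r - 4 = -4 + 2 r$)
$S{\left(g \right)} = 1$ ($S{\left(g \right)} = \frac{g - 4}{g - 4} = \frac{-4 + g}{-4 + g} = 1$)
$s{\left(K,q \right)} = -4$ ($s{\left(K,q \right)} = \left(-4\right) 1 = -4$)
$\left(-50 + 24\right) s{\left(6 \cdot 4,b{\left(4 \right)} \right)} = \left(-50 + 24\right) \left(-4\right) = \left(-26\right) \left(-4\right) = 104$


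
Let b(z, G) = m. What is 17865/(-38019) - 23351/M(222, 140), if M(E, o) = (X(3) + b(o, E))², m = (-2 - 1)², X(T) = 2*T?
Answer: -297267098/2851425 ≈ -104.25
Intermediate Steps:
m = 9 (m = (-3)² = 9)
b(z, G) = 9
M(E, o) = 225 (M(E, o) = (2*3 + 9)² = (6 + 9)² = 15² = 225)
17865/(-38019) - 23351/M(222, 140) = 17865/(-38019) - 23351/225 = 17865*(-1/38019) - 23351*1/225 = -5955/12673 - 23351/225 = -297267098/2851425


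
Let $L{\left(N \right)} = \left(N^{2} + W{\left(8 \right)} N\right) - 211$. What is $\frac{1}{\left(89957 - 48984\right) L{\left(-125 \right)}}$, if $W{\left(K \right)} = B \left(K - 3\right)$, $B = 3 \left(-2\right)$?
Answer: $\frac{1}{785206572} \approx 1.2736 \cdot 10^{-9}$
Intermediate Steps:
$B = -6$
$W{\left(K \right)} = 18 - 6 K$ ($W{\left(K \right)} = - 6 \left(K - 3\right) = - 6 \left(-3 + K\right) = 18 - 6 K$)
$L{\left(N \right)} = -211 + N^{2} - 30 N$ ($L{\left(N \right)} = \left(N^{2} + \left(18 - 48\right) N\right) - 211 = \left(N^{2} - 30 N\right) - 211 = -211 + N^{2} - 30 N$)
$\frac{1}{\left(89957 - 48984\right) L{\left(-125 \right)}} = \frac{1}{\left(89957 - 48984\right) \left(-211 + \left(-125\right)^{2} - -3750\right)} = \frac{1}{40973 \left(-211 + 15625 + 3750\right)} = \frac{1}{40973 \cdot 19164} = \frac{1}{40973} \cdot \frac{1}{19164} = \frac{1}{785206572}$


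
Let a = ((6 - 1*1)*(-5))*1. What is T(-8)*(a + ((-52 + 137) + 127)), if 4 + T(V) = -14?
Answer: -3366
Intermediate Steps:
T(V) = -18 (T(V) = -4 - 14 = -18)
a = -25 (a = ((6 - 1)*(-5))*1 = (5*(-5))*1 = -25*1 = -25)
T(-8)*(a + ((-52 + 137) + 127)) = -18*(-25 + ((-52 + 137) + 127)) = -18*(-25 + (85 + 127)) = -18*(-25 + 212) = -18*187 = -3366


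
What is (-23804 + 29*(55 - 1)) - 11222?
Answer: -33460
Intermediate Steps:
(-23804 + 29*(55 - 1)) - 11222 = (-23804 + 29*54) - 11222 = (-23804 + 1566) - 11222 = -22238 - 11222 = -33460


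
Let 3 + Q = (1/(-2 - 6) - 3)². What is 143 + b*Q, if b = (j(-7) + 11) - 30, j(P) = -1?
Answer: 123/16 ≈ 7.6875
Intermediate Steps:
b = -20 (b = (-1 + 11) - 30 = 10 - 30 = -20)
Q = 433/64 (Q = -3 + (1/(-2 - 6) - 3)² = -3 + (1/(-8) - 3)² = -3 + (-⅛ - 3)² = -3 + (-25/8)² = -3 + 625/64 = 433/64 ≈ 6.7656)
143 + b*Q = 143 - 20*433/64 = 143 - 2165/16 = 123/16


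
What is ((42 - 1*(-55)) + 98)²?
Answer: 38025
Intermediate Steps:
((42 - 1*(-55)) + 98)² = ((42 + 55) + 98)² = (97 + 98)² = 195² = 38025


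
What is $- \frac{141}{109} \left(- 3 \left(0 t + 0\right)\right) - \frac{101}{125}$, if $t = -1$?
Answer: $- \frac{101}{125} \approx -0.808$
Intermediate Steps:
$- \frac{141}{109} \left(- 3 \left(0 t + 0\right)\right) - \frac{101}{125} = - \frac{141}{109} \left(- 3 \left(0 \left(-1\right) + 0\right)\right) - \frac{101}{125} = \left(-141\right) \frac{1}{109} \left(- 3 \left(0 + 0\right)\right) - \frac{101}{125} = - \frac{141 \left(\left(-3\right) 0\right)}{109} - \frac{101}{125} = \left(- \frac{141}{109}\right) 0 - \frac{101}{125} = 0 - \frac{101}{125} = - \frac{101}{125}$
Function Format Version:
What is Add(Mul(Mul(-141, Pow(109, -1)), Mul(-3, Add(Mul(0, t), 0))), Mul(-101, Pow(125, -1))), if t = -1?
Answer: Rational(-101, 125) ≈ -0.80800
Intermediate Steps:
Add(Mul(Mul(-141, Pow(109, -1)), Mul(-3, Add(Mul(0, t), 0))), Mul(-101, Pow(125, -1))) = Add(Mul(Mul(-141, Pow(109, -1)), Mul(-3, Add(Mul(0, -1), 0))), Mul(-101, Pow(125, -1))) = Add(Mul(Mul(-141, Rational(1, 109)), Mul(-3, Add(0, 0))), Mul(-101, Rational(1, 125))) = Add(Mul(Rational(-141, 109), Mul(-3, 0)), Rational(-101, 125)) = Add(Mul(Rational(-141, 109), 0), Rational(-101, 125)) = Add(0, Rational(-101, 125)) = Rational(-101, 125)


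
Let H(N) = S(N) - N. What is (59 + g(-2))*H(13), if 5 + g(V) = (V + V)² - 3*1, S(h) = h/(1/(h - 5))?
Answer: 6097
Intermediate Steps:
S(h) = h*(-5 + h) (S(h) = h/(1/(-5 + h)) = h*(-5 + h))
g(V) = -8 + 4*V² (g(V) = -5 + ((V + V)² - 3*1) = -5 + ((2*V)² - 3) = -5 + (4*V² - 3) = -5 + (-3 + 4*V²) = -8 + 4*V²)
H(N) = -N + N*(-5 + N) (H(N) = N*(-5 + N) - N = -N + N*(-5 + N))
(59 + g(-2))*H(13) = (59 + (-8 + 4*(-2)²))*(13*(-6 + 13)) = (59 + (-8 + 4*4))*(13*7) = (59 + (-8 + 16))*91 = (59 + 8)*91 = 67*91 = 6097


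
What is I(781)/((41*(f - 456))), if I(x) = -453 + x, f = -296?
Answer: -1/94 ≈ -0.010638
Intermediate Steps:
I(781)/((41*(f - 456))) = (-453 + 781)/((41*(-296 - 456))) = 328/((41*(-752))) = 328/(-30832) = 328*(-1/30832) = -1/94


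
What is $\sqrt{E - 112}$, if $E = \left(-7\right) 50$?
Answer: $i \sqrt{462} \approx 21.494 i$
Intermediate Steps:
$E = -350$
$\sqrt{E - 112} = \sqrt{-350 - 112} = \sqrt{-462} = i \sqrt{462}$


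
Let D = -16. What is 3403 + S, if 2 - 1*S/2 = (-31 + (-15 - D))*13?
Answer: 4187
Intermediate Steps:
S = 784 (S = 4 - 2*(-31 + (-15 - 1*(-16)))*13 = 4 - 2*(-31 + (-15 + 16))*13 = 4 - 2*(-31 + 1)*13 = 4 - (-60)*13 = 4 - 2*(-390) = 4 + 780 = 784)
3403 + S = 3403 + 784 = 4187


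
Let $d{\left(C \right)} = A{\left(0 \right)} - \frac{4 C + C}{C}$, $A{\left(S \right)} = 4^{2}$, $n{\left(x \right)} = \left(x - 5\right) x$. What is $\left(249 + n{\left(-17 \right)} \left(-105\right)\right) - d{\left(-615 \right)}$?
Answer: $-39032$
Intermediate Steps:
$n{\left(x \right)} = x \left(-5 + x\right)$ ($n{\left(x \right)} = \left(-5 + x\right) x = x \left(-5 + x\right)$)
$A{\left(S \right)} = 16$
$d{\left(C \right)} = 11$ ($d{\left(C \right)} = 16 - \frac{4 C + C}{C} = 16 - \frac{5 C}{C} = 16 - 5 = 11$)
$\left(249 + n{\left(-17 \right)} \left(-105\right)\right) - d{\left(-615 \right)} = \left(249 + - 17 \left(-5 - 17\right) \left(-105\right)\right) - 11 = \left(249 + \left(-17\right) \left(-22\right) \left(-105\right)\right) - 11 = \left(249 + 374 \left(-105\right)\right) - 11 = \left(249 - 39270\right) - 11 = -39021 - 11 = -39032$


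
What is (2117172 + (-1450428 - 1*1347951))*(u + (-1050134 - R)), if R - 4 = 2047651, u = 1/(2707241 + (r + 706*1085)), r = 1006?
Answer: 7331500635832110804/3474257 ≈ 2.1102e+12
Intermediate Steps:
u = 1/3474257 (u = 1/(2707241 + (1006 + 706*1085)) = 1/(2707241 + (1006 + 766010)) = 1/(2707241 + 767016) = 1/3474257 ≈ 2.8783e-7)
R = 2047655 (R = 4 + 2047651 = 2047655)
(2117172 + (-1450428 - 1*1347951))*(u + (-1050134 - R)) = (2117172 + (-1450428 - 1*1347951))*(1/3474257 + (-1050134 - 1*2047655)) = (2117172 + (-1450428 - 1347951))*(1/3474257 + (-1050134 - 2047655)) = (2117172 - 2798379)*(1/3474257 - 3097789) = -681207*(-10762515117772/3474257) = 7331500635832110804/3474257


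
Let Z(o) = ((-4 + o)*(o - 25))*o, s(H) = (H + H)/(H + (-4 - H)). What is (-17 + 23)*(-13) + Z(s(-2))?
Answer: -6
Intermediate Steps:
s(H) = -H/2 (s(H) = (2*H)/(-4) = (2*H)*(-¼) = -H/2)
Z(o) = o*(-25 + o)*(-4 + o) (Z(o) = ((-4 + o)*(-25 + o))*o = ((-25 + o)*(-4 + o))*o = o*(-25 + o)*(-4 + o))
(-17 + 23)*(-13) + Z(s(-2)) = (-17 + 23)*(-13) + (-½*(-2))*(100 + (-½*(-2))² - (-29)*(-2)/2) = 6*(-13) + 1*(100 + 1² - 29*1) = -78 + 1*(100 + 1 - 29) = -78 + 1*72 = -78 + 72 = -6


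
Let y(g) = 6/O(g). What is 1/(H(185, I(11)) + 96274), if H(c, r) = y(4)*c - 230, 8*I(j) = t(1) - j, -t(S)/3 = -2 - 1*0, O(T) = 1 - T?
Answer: 1/95674 ≈ 1.0452e-5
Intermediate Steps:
t(S) = 6 (t(S) = -3*(-2 - 1*0) = -3*(-2 + 0) = -3*(-2) = 6)
y(g) = 6/(1 - g)
I(j) = ¾ - j/8 (I(j) = (6 - j)/8 = ¾ - j/8)
H(c, r) = -230 - 2*c (H(c, r) = (-6/(-1 + 4))*c - 230 = (-6/3)*c - 230 = (-6*⅓)*c - 230 = -2*c - 230 = -230 - 2*c)
1/(H(185, I(11)) + 96274) = 1/((-230 - 2*185) + 96274) = 1/((-230 - 370) + 96274) = 1/(-600 + 96274) = 1/95674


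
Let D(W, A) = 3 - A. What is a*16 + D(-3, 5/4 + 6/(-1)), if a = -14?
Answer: -865/4 ≈ -216.25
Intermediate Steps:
a*16 + D(-3, 5/4 + 6/(-1)) = -14*16 + (3 - (5/4 + 6/(-1))) = -224 + (3 - (5*(¼) + 6*(-1))) = -224 + (3 - (5/4 - 6)) = -224 + (3 - 1*(-19/4)) = -224 + (3 + 19/4) = -224 + 31/4 = -865/4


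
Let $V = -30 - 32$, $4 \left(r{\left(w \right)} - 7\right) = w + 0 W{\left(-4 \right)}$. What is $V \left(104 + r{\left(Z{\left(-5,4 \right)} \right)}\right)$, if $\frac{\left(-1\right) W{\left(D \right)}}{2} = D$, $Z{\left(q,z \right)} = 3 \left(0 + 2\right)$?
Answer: $-6975$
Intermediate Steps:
$Z{\left(q,z \right)} = 6$ ($Z{\left(q,z \right)} = 3 \cdot 2 = 6$)
$W{\left(D \right)} = - 2 D$
$r{\left(w \right)} = 7 + \frac{w}{4}$ ($r{\left(w \right)} = 7 + \frac{w + 0 \left(\left(-2\right) \left(-4\right)\right)}{4} = 7 + \frac{w + 0 \cdot 8}{4} = 7 + \frac{w + 0}{4} = 7 + \frac{w}{4}$)
$V = -62$
$V \left(104 + r{\left(Z{\left(-5,4 \right)} \right)}\right) = - 62 \left(104 + \left(7 + \frac{1}{4} \cdot 6\right)\right) = - 62 \left(104 + \left(7 + \frac{3}{2}\right)\right) = - 62 \left(104 + \frac{17}{2}\right) = \left(-62\right) \frac{225}{2} = -6975$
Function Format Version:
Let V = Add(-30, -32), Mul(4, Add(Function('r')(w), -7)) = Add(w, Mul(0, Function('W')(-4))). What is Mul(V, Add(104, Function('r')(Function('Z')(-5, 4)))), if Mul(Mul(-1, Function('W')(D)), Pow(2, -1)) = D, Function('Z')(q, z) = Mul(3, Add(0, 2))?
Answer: -6975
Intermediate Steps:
Function('Z')(q, z) = 6 (Function('Z')(q, z) = Mul(3, 2) = 6)
Function('W')(D) = Mul(-2, D)
Function('r')(w) = Add(7, Mul(Rational(1, 4), w)) (Function('r')(w) = Add(7, Mul(Rational(1, 4), Add(w, Mul(0, Mul(-2, -4))))) = Add(7, Mul(Rational(1, 4), Add(w, Mul(0, 8)))) = Add(7, Mul(Rational(1, 4), Add(w, 0))) = Add(7, Mul(Rational(1, 4), w)))
V = -62
Mul(V, Add(104, Function('r')(Function('Z')(-5, 4)))) = Mul(-62, Add(104, Add(7, Mul(Rational(1, 4), 6)))) = Mul(-62, Add(104, Add(7, Rational(3, 2)))) = Mul(-62, Add(104, Rational(17, 2))) = Mul(-62, Rational(225, 2)) = -6975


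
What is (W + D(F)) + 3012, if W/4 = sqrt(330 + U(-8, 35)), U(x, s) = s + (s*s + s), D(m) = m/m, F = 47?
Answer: 3013 + 20*sqrt(65) ≈ 3174.2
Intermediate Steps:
D(m) = 1
U(x, s) = s**2 + 2*s (U(x, s) = s + (s**2 + s) = s + (s + s**2) = s**2 + 2*s)
W = 20*sqrt(65) (W = 4*sqrt(330 + 35*(2 + 35)) = 4*sqrt(330 + 35*37) = 4*sqrt(330 + 1295) = 4*sqrt(1625) = 4*(5*sqrt(65)) = 20*sqrt(65) ≈ 161.25)
(W + D(F)) + 3012 = (20*sqrt(65) + 1) + 3012 = (1 + 20*sqrt(65)) + 3012 = 3013 + 20*sqrt(65)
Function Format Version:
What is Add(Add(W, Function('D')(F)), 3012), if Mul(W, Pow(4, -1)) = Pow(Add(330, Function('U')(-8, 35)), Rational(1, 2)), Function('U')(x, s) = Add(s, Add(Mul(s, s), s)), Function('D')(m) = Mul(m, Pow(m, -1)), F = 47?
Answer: Add(3013, Mul(20, Pow(65, Rational(1, 2)))) ≈ 3174.2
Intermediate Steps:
Function('D')(m) = 1
Function('U')(x, s) = Add(Pow(s, 2), Mul(2, s)) (Function('U')(x, s) = Add(s, Add(Pow(s, 2), s)) = Add(s, Add(s, Pow(s, 2))) = Add(Pow(s, 2), Mul(2, s)))
W = Mul(20, Pow(65, Rational(1, 2))) (W = Mul(4, Pow(Add(330, Mul(35, Add(2, 35))), Rational(1, 2))) = Mul(4, Pow(Add(330, Mul(35, 37)), Rational(1, 2))) = Mul(4, Pow(Add(330, 1295), Rational(1, 2))) = Mul(4, Pow(1625, Rational(1, 2))) = Mul(4, Mul(5, Pow(65, Rational(1, 2)))) = Mul(20, Pow(65, Rational(1, 2))) ≈ 161.25)
Add(Add(W, Function('D')(F)), 3012) = Add(Add(Mul(20, Pow(65, Rational(1, 2))), 1), 3012) = Add(Add(1, Mul(20, Pow(65, Rational(1, 2)))), 3012) = Add(3013, Mul(20, Pow(65, Rational(1, 2))))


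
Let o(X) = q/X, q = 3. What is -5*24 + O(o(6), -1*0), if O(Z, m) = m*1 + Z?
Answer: -239/2 ≈ -119.50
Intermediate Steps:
o(X) = 3/X
O(Z, m) = Z + m (O(Z, m) = m + Z = Z + m)
-5*24 + O(o(6), -1*0) = -5*24 + (3/6 - 1*0) = -120 + (3*(1/6) + 0) = -120 + (1/2 + 0) = -120 + 1/2 = -239/2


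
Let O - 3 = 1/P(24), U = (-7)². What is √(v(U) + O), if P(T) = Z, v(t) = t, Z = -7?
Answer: 11*√21/7 ≈ 7.2012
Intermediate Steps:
U = 49
P(T) = -7
O = 20/7 (O = 3 + 1/(-7) = 3 - ⅐ = 20/7 ≈ 2.8571)
√(v(U) + O) = √(49 + 20/7) = √(363/7) = 11*√21/7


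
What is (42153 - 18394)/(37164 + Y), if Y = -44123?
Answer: -23759/6959 ≈ -3.4141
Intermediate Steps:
(42153 - 18394)/(37164 + Y) = (42153 - 18394)/(37164 - 44123) = 23759/(-6959) = 23759*(-1/6959) = -23759/6959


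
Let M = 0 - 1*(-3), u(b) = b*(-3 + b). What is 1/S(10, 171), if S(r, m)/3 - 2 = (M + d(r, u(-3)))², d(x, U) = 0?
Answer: 1/33 ≈ 0.030303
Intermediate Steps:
M = 3 (M = 0 + 3 = 3)
S(r, m) = 33 (S(r, m) = 6 + 3*(3 + 0)² = 6 + 3*3² = 6 + 3*9 = 6 + 27 = 33)
1/S(10, 171) = 1/33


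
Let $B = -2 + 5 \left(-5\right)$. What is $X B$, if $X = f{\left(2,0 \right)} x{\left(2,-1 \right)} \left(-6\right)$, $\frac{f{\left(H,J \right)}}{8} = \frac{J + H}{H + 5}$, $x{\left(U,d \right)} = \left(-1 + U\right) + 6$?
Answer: $2592$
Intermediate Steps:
$x{\left(U,d \right)} = 5 + U$
$f{\left(H,J \right)} = \frac{8 \left(H + J\right)}{5 + H}$ ($f{\left(H,J \right)} = 8 \frac{J + H}{H + 5} = 8 \frac{H + J}{5 + H} = \frac{8 \left(H + J\right)}{5 + H}$)
$B = -27$ ($B = -2 - 25 = -27$)
$X = -96$ ($X = \frac{8 \left(2 + 0\right)}{5 + 2} \left(5 + 2\right) \left(-6\right) = 8 \cdot \frac{1}{7} \cdot 2 \cdot 7 \left(-6\right) = \frac{16}{7} \cdot 7 \left(-6\right) = 16 \left(-6\right) = -96$)
$X B = \left(-96\right) \left(-27\right) = 2592$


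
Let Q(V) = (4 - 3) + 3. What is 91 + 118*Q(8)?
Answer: 563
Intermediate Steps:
Q(V) = 4 (Q(V) = 1 + 3 = 4)
91 + 118*Q(8) = 91 + 118*4 = 91 + 472 = 563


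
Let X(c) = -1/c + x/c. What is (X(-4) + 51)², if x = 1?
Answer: 2601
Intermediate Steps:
X(c) = 0 (X(c) = -1/c + 1/c = 0)
(X(-4) + 51)² = (0 + 51)² = 51² = 2601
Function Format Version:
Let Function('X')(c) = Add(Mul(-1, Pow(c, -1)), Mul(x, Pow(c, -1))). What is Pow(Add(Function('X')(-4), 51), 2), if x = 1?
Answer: 2601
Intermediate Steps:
Function('X')(c) = 0 (Function('X')(c) = Add(Mul(-1, Pow(c, -1)), Mul(1, Pow(c, -1))) = Add(Mul(-1, Pow(c, -1)), Pow(c, -1)) = 0)
Pow(Add(Function('X')(-4), 51), 2) = Pow(Add(0, 51), 2) = Pow(51, 2) = 2601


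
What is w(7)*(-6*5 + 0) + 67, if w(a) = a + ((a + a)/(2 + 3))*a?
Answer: -731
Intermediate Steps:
w(a) = a + 2*a²/5 (w(a) = a + ((2*a)/5)*a = a + ((2*a)*(⅕))*a = a + (2*a/5)*a = a + 2*a²/5)
w(7)*(-6*5 + 0) + 67 = ((⅕)*7*(5 + 2*7))*(-6*5 + 0) + 67 = ((⅕)*7*(5 + 14))*(-30 + 0) + 67 = ((⅕)*7*19)*(-30) + 67 = (133/5)*(-30) + 67 = -798 + 67 = -731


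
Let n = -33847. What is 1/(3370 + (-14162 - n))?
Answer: 1/23055 ≈ 4.3375e-5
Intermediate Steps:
1/(3370 + (-14162 - n)) = 1/(3370 + (-14162 - 1*(-33847))) = 1/(3370 + (-14162 + 33847)) = 1/(3370 + 19685) = 1/23055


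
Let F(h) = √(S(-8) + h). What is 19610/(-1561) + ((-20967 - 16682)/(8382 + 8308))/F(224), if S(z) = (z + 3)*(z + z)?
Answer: -19610/1561 - 37649*√19/1268440 ≈ -12.692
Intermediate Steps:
S(z) = 2*z*(3 + z) (S(z) = (3 + z)*(2*z) = 2*z*(3 + z))
F(h) = √(80 + h) (F(h) = √(2*(-8)*(3 - 8) + h) = √(2*(-8)*(-5) + h) = √(80 + h))
19610/(-1561) + ((-20967 - 16682)/(8382 + 8308))/F(224) = 19610/(-1561) + ((-20967 - 16682)/(8382 + 8308))/(√(80 + 224)) = 19610*(-1/1561) + (-37649/16690)/(√304) = -19610/1561 + (-37649*1/16690)/((4*√19)) = -19610/1561 - 37649*√19/1268440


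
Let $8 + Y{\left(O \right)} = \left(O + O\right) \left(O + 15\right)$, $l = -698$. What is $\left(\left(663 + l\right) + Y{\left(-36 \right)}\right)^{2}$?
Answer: $2157961$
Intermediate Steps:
$Y{\left(O \right)} = -8 + 2 O \left(15 + O\right)$ ($Y{\left(O \right)} = -8 + \left(O + O\right) \left(O + 15\right) = -8 + 2 O \left(15 + O\right)$)
$\left(\left(663 + l\right) + Y{\left(-36 \right)}\right)^{2} = \left(\left(663 - 698\right) + \left(-8 + 2 \left(-36\right)^{2} + 30 \left(-36\right)\right)\right)^{2} = \left(-35 - -1504\right)^{2} = \left(-35 + 1504\right)^{2} = 1469^{2} = 2157961$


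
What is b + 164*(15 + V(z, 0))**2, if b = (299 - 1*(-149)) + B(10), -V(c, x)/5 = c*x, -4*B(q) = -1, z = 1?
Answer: 149393/4 ≈ 37348.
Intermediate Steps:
B(q) = 1/4 (B(q) = -1/4*(-1) = 1/4)
V(c, x) = -5*c*x
b = 1793/4 (b = (299 - 1*(-149)) + 1/4 = (299 + 149) + 1/4 = 448 + 1/4 = 1793/4 ≈ 448.25)
b + 164*(15 + V(z, 0))**2 = 1793/4 + 164*(15 - 5*1*0)**2 = 1793/4 + 164*(15 + 0)**2 = 1793/4 + 164*15**2 = 1793/4 + 164*225 = 1793/4 + 36900 = 149393/4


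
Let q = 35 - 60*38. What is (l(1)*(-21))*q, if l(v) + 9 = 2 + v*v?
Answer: -282870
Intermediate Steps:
l(v) = -7 + v**2 (l(v) = -9 + (2 + v*v) = -9 + (2 + v**2) = -7 + v**2)
q = -2245 (q = 35 - 2280 = -2245)
(l(1)*(-21))*q = ((-7 + 1**2)*(-21))*(-2245) = ((-7 + 1)*(-21))*(-2245) = -6*(-21)*(-2245) = 126*(-2245) = -282870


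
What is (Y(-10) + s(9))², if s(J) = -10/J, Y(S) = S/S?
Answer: 1/81 ≈ 0.012346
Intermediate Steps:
Y(S) = 1
(Y(-10) + s(9))² = (1 - 10/9)² = (-⅑)² = 1/81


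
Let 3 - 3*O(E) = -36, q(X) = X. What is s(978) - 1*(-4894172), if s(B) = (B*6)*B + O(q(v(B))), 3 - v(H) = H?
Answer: 10633089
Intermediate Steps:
v(H) = 3 - H
O(E) = 13 (O(E) = 1 - 1/3*(-36) = 1 + 12 = 13)
s(B) = 13 + 6*B**2 (s(B) = (B*6)*B + 13 = (6*B)*B + 13 = 6*B**2 + 13 = 13 + 6*B**2)
s(978) - 1*(-4894172) = (13 + 6*978**2) - 1*(-4894172) = (13 + 6*956484) + 4894172 = (13 + 5738904) + 4894172 = 5738917 + 4894172 = 10633089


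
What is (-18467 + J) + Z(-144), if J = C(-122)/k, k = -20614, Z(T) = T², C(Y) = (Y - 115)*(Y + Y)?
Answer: 23357669/10307 ≈ 2266.2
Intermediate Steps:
C(Y) = 2*Y*(-115 + Y) (C(Y) = (-115 + Y)*(2*Y) = 2*Y*(-115 + Y))
J = -28914/10307 (J = (2*(-122)*(-115 - 122))/(-20614) = (2*(-122)*(-237))*(-1/20614) = 57828*(-1/20614) = -28914/10307 ≈ -2.8053)
(-18467 + J) + Z(-144) = (-18467 - 28914/10307) + (-144)² = -190368283/10307 + 20736 = 23357669/10307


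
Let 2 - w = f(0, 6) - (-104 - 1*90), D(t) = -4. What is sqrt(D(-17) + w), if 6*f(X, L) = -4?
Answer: I*sqrt(1758)/3 ≈ 13.976*I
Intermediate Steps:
f(X, L) = -2/3 (f(X, L) = (1/6)*(-4) = -2/3)
w = -574/3 (w = 2 - (-2/3 - (-104 - 1*90)) = 2 - (-2/3 - (-104 - 90)) = 2 - (-2/3 - 1*(-194)) = 2 - (-2/3 + 194) = 2 - 1*580/3 = 2 - 580/3 = -574/3 ≈ -191.33)
sqrt(D(-17) + w) = sqrt(-4 - 574/3) = sqrt(-586/3) = I*sqrt(1758)/3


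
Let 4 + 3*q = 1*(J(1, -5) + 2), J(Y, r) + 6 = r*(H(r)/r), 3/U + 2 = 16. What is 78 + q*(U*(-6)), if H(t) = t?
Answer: 585/7 ≈ 83.571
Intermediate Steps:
U = 3/14 (U = 3/(-2 + 16) = 3/14 ≈ 0.21429)
J(Y, r) = -6 + r (J(Y, r) = -6 + r*(r/r) = -6 + r*1 = -6 + r)
q = -13/3 (q = -4/3 + (1*((-6 - 5) + 2))/3 = -4/3 + (1*(-11 + 2))/3 = -4/3 + (1*(-9))/3 = -4/3 + (⅓)*(-9) = -4/3 - 3 = -13/3 ≈ -4.3333)
78 + q*(U*(-6)) = 78 - 13*(-6)/14 = 78 - 13/3*(-9/7) = 78 + 39/7 = 585/7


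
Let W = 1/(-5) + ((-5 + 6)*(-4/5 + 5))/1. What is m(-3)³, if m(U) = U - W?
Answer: -343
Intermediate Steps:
W = 4 (W = 1*(-⅕) + (1*(-4*⅕ + 5))*1 = -⅕ + (1*(-⅘ + 5))*1 = -⅕ + (1*(21/5))*1 = -⅕ + (21/5)*1 = -⅕ + 21/5 = 4)
m(U) = -4 + U (m(U) = U - 1*4 = U - 4 = -4 + U)
m(-3)³ = (-4 - 3)³ = (-7)³ = -343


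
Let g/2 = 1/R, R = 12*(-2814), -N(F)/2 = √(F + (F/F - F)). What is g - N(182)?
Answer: 33767/16884 ≈ 1.9999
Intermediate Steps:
N(F) = -2 (N(F) = -2*√(F + (F/F - F)) = -2*√(F + (1 - F)) = -2*√1 = -2*1 = -2)
R = -33768
g = -1/16884 (g = 2/(-33768) = 2*(-1/33768) = -1/16884 ≈ -5.9228e-5)
g - N(182) = -1/16884 - 1*(-2) = -1/16884 + 2 = 33767/16884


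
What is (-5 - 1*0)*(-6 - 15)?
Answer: 105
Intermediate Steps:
(-5 - 1*0)*(-6 - 15) = (-5 + 0)*(-21) = -5*(-21) = 105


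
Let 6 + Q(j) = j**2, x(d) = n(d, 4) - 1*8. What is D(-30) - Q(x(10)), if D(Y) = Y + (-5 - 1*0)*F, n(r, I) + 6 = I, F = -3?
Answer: -109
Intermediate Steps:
n(r, I) = -6 + I
D(Y) = 15 + Y (D(Y) = Y + (-5 - 1*0)*(-3) = Y + (-5 + 0)*(-3) = Y - 5*(-3) = Y + 15 = 15 + Y)
x(d) = -10 (x(d) = (-6 + 4) - 1*8 = -2 - 8 = -10)
Q(j) = -6 + j**2
D(-30) - Q(x(10)) = (15 - 30) - (-6 + (-10)**2) = -15 - (-6 + 100) = -15 - 1*94 = -15 - 94 = -109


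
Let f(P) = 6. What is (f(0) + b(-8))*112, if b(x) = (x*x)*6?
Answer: 43680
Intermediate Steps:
b(x) = 6*x² (b(x) = x²*6 = 6*x²)
(f(0) + b(-8))*112 = (6 + 6*(-8)²)*112 = (6 + 6*64)*112 = (6 + 384)*112 = 390*112 = 43680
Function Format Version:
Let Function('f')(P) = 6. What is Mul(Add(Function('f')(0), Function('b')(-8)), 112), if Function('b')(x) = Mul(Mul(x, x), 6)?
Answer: 43680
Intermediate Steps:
Function('b')(x) = Mul(6, Pow(x, 2)) (Function('b')(x) = Mul(Pow(x, 2), 6) = Mul(6, Pow(x, 2)))
Mul(Add(Function('f')(0), Function('b')(-8)), 112) = Mul(Add(6, Mul(6, Pow(-8, 2))), 112) = Mul(Add(6, Mul(6, 64)), 112) = Mul(Add(6, 384), 112) = Mul(390, 112) = 43680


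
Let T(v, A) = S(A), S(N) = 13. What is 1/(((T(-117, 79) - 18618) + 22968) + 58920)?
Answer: 1/63283 ≈ 1.5802e-5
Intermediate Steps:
T(v, A) = 13
1/(((T(-117, 79) - 18618) + 22968) + 58920) = 1/(((13 - 18618) + 22968) + 58920) = 1/((-18605 + 22968) + 58920) = 1/(4363 + 58920) = 1/63283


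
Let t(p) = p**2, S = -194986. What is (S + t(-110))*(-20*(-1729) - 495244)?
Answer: 84248996304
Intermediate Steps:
(S + t(-110))*(-20*(-1729) - 495244) = (-194986 + (-110)**2)*(-20*(-1729) - 495244) = (-194986 + 12100)*(34580 - 495244) = -182886*(-460664) = 84248996304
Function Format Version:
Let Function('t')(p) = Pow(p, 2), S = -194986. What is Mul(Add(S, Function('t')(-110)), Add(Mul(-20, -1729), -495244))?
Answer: 84248996304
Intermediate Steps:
Mul(Add(S, Function('t')(-110)), Add(Mul(-20, -1729), -495244)) = Mul(Add(-194986, Pow(-110, 2)), Add(Mul(-20, -1729), -495244)) = Mul(Add(-194986, 12100), Add(34580, -495244)) = Mul(-182886, -460664) = 84248996304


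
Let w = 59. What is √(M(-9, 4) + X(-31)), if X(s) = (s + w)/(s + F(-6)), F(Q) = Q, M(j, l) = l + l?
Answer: 2*√2479/37 ≈ 2.6913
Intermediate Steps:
M(j, l) = 2*l
X(s) = (59 + s)/(-6 + s) (X(s) = (s + 59)/(s - 6) = (59 + s)/(-6 + s))
√(M(-9, 4) + X(-31)) = √(2*4 + (59 - 31)/(-6 - 31)) = √(8 + 28/(-37)) = √(8 - 1/37*28) = √(8 - 28/37) = √(268/37) = 2*√2479/37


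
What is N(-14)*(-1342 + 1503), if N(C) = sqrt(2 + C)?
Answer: 322*I*sqrt(3) ≈ 557.72*I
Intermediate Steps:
N(-14)*(-1342 + 1503) = sqrt(2 - 14)*(-1342 + 1503) = sqrt(-12)*161 = (2*I*sqrt(3))*161 = 322*I*sqrt(3)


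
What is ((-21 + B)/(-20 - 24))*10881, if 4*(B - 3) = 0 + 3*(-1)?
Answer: 816075/176 ≈ 4636.8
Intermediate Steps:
B = 9/4 (B = 3 + (0 + 3*(-1))/4 = 3 + (0 - 3)/4 = 3 + (¼)*(-3) = 3 - ¾ = 9/4 ≈ 2.2500)
((-21 + B)/(-20 - 24))*10881 = ((-21 + 9/4)/(-20 - 24))*10881 = -75/4/(-44)*10881 = -75/4*(-1/44)*10881 = (75/176)*10881 = 816075/176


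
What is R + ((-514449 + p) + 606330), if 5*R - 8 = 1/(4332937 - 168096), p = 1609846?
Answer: 35437145220764/20824205 ≈ 1.7017e+6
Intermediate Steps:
R = 33318729/20824205 (R = 8/5 + 1/(5*(4332937 - 168096)) = 8/5 + (⅕)/4164841 = 8/5 + (⅕)*(1/4164841) = 8/5 + 1/20824205 = 33318729/20824205 ≈ 1.6000)
R + ((-514449 + p) + 606330) = 33318729/20824205 + ((-514449 + 1609846) + 606330) = 33318729/20824205 + (1095397 + 606330) = 33318729/20824205 + 1701727 = 35437145220764/20824205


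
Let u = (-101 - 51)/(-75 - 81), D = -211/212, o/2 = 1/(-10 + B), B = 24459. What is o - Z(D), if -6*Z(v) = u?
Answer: 464765/2860533 ≈ 0.16247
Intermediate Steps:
o = 2/24449 (o = 2/(-10 + 24459) = 2/24449 ≈ 8.1803e-5)
D = -211/212 (D = -211*1/212 = -211/212 ≈ -0.99528)
u = 38/39 (u = -152/(-156) = -152*(-1/156) = 38/39 ≈ 0.97436)
Z(v) = -19/117 (Z(v) = -⅙*38/39 = -19/117)
o - Z(D) = 2/24449 - 1*(-19/117) = 2/24449 + 19/117 = 464765/2860533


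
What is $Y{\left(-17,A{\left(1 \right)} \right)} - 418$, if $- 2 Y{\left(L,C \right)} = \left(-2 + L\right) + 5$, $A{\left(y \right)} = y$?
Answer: $-411$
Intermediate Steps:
$Y{\left(L,C \right)} = - \frac{3}{2} - \frac{L}{2}$ ($Y{\left(L,C \right)} = - \frac{\left(-2 + L\right) + 5}{2} = - \frac{3 + L}{2} = - \frac{3}{2} - \frac{L}{2}$)
$Y{\left(-17,A{\left(1 \right)} \right)} - 418 = \left(- \frac{3}{2} - - \frac{17}{2}\right) - 418 = \left(- \frac{3}{2} + \frac{17}{2}\right) - 418 = 7 - 418 = -411$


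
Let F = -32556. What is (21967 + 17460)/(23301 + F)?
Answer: -39427/9255 ≈ -4.2601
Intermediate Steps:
(21967 + 17460)/(23301 + F) = (21967 + 17460)/(23301 - 32556) = 39427/(-9255) = 39427*(-1/9255) = -39427/9255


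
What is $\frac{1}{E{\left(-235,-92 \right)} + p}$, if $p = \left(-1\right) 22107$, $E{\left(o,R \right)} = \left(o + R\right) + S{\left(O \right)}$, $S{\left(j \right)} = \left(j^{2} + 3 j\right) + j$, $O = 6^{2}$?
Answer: $- \frac{1}{20994} \approx -4.7633 \cdot 10^{-5}$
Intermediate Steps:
$O = 36$
$S{\left(j \right)} = j^{2} + 4 j$
$E{\left(o,R \right)} = 1440 + R + o$ ($E{\left(o,R \right)} = \left(o + R\right) + 36 \left(4 + 36\right) = \left(R + o\right) + 36 \cdot 40 = \left(R + o\right) + 1440 = 1440 + R + o$)
$p = -22107$
$\frac{1}{E{\left(-235,-92 \right)} + p} = \frac{1}{\left(1440 - 92 - 235\right) - 22107} = \frac{1}{1113 - 22107} = \frac{1}{-20994} = - \frac{1}{20994}$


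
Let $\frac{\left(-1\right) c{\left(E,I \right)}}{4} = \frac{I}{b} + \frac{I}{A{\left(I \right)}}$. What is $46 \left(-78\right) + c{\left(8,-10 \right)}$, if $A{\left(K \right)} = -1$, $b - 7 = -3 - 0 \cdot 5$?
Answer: $-3618$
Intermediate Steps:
$b = 4$ ($b = 7 - \left(3 + 0 \cdot 5\right) = 7 - 3 = 4$)
$c{\left(E,I \right)} = 3 I$ ($c{\left(E,I \right)} = - 4 \left(\frac{I}{4} + \frac{I}{-1}\right) = - 4 \left(I \frac{1}{4} + I \left(-1\right)\right) = - 4 \left(\frac{I}{4} - I\right) = - 4 \left(- \frac{3 I}{4}\right) = 3 I$)
$46 \left(-78\right) + c{\left(8,-10 \right)} = 46 \left(-78\right) + 3 \left(-10\right) = -3588 - 30 = -3618$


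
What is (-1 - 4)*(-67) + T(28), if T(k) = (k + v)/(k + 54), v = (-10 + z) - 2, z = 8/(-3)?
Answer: 41225/123 ≈ 335.16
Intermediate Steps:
z = -8/3 (z = 8*(-⅓) = -8/3 ≈ -2.6667)
v = -44/3 (v = (-10 - 8/3) - 2 = -38/3 - 2 = -44/3 ≈ -14.667)
T(k) = (-44/3 + k)/(54 + k) (T(k) = (k - 44/3)/(k + 54) = (-44/3 + k)/(54 + k))
(-1 - 4)*(-67) + T(28) = (-1 - 4)*(-67) + (-44/3 + 28)/(54 + 28) = -5*(-67) + (40/3)/82 = 335 + (1/82)*(40/3) = 335 + 20/123 = 41225/123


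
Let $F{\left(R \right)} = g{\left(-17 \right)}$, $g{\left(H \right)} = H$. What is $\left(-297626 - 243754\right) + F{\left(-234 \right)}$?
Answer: $-541397$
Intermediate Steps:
$F{\left(R \right)} = -17$
$\left(-297626 - 243754\right) + F{\left(-234 \right)} = \left(-297626 - 243754\right) - 17 = -541380 - 17 = -541397$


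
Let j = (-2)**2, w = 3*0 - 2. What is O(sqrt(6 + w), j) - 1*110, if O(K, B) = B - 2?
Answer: -108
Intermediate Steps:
w = -2 (w = 0 - 2 = -2)
j = 4
O(K, B) = -2 + B
O(sqrt(6 + w), j) - 1*110 = (-2 + 4) - 1*110 = 2 - 110 = -108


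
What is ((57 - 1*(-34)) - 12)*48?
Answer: 3792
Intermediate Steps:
((57 - 1*(-34)) - 12)*48 = ((57 + 34) - 12)*48 = (91 - 12)*48 = 79*48 = 3792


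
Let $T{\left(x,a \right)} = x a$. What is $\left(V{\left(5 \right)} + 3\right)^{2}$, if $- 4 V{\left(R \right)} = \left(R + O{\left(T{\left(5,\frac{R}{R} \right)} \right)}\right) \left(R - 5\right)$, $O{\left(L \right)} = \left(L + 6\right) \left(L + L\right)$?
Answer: $9$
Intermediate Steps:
$T{\left(x,a \right)} = a x$
$O{\left(L \right)} = 2 L \left(6 + L\right)$ ($O{\left(L \right)} = \left(6 + L\right) 2 L = 2 L \left(6 + L\right)$)
$V{\left(R \right)} = - \frac{\left(-5 + R\right) \left(110 + R\right)}{4}$ ($V{\left(R \right)} = - \frac{\left(R + 2 \frac{R}{R} 5 \left(6 + \frac{R}{R} 5\right)\right) \left(R - 5\right)}{4} = - \frac{\left(R + 2 \cdot 1 \cdot 5 \left(6 + 1 \cdot 5\right)\right) \left(-5 + R\right)}{4} = - \frac{\left(R + 2 \cdot 5 \left(6 + 5\right)\right) \left(-5 + R\right)}{4} = - \frac{\left(R + 2 \cdot 5 \cdot 11\right) \left(-5 + R\right)}{4} = - \frac{\left(R + 110\right) \left(-5 + R\right)}{4} = - \frac{\left(110 + R\right) \left(-5 + R\right)}{4} = - \frac{\left(-5 + R\right) \left(110 + R\right)}{4}$)
$\left(V{\left(5 \right)} + 3\right)^{2} = \left(\left(\frac{275}{2} - \frac{525}{4} - \frac{5^{2}}{4}\right) + 3\right)^{2} = \left(\left(\frac{275}{2} - \frac{525}{4} - \frac{25}{4}\right) + 3\right)^{2} = \left(0 + 3\right)^{2} = 3^{2} = 9$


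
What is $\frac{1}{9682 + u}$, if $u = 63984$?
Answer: $\frac{1}{73666} \approx 1.3575 \cdot 10^{-5}$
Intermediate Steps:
$\frac{1}{9682 + u} = \frac{1}{9682 + 63984} = \frac{1}{73666}$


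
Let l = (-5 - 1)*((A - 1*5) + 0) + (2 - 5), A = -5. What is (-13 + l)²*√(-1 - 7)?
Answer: 3872*I*√2 ≈ 5475.8*I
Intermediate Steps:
l = 57 (l = (-5 - 1)*((-5 - 1*5) + 0) + (2 - 5) = -6*((-5 - 5) + 0) - 3 = -6*(-10 + 0) - 3 = -6*(-10) - 3 = 60 - 3 = 57)
(-13 + l)²*√(-1 - 7) = (-13 + 57)²*√(-1 - 7) = 44²*√(-8) = 1936*(2*I*√2) = 3872*I*√2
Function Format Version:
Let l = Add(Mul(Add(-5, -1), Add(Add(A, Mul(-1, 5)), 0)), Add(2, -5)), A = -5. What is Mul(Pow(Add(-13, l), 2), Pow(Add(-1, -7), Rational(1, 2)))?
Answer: Mul(3872, I, Pow(2, Rational(1, 2))) ≈ Mul(5475.8, I)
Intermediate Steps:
l = 57 (l = Add(Mul(Add(-5, -1), Add(Add(-5, Mul(-1, 5)), 0)), Add(2, -5)) = Add(Mul(-6, Add(Add(-5, -5), 0)), -3) = Add(Mul(-6, Add(-10, 0)), -3) = Add(Mul(-6, -10), -3) = Add(60, -3) = 57)
Mul(Pow(Add(-13, l), 2), Pow(Add(-1, -7), Rational(1, 2))) = Mul(Pow(Add(-13, 57), 2), Pow(Add(-1, -7), Rational(1, 2))) = Mul(Pow(44, 2), Pow(-8, Rational(1, 2))) = Mul(1936, Mul(2, I, Pow(2, Rational(1, 2)))) = Mul(3872, I, Pow(2, Rational(1, 2)))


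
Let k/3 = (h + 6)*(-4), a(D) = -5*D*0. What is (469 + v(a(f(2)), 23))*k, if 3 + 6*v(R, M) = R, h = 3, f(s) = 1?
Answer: -50598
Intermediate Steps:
a(D) = 0
v(R, M) = -1/2 + R/6
k = -108 (k = 3*((3 + 6)*(-4)) = 3*(9*(-4)) = 3*(-36) = -108)
(469 + v(a(f(2)), 23))*k = (469 + (-1/2 + (1/6)*0))*(-108) = (469 + (-1/2 + 0))*(-108) = (469 - 1/2)*(-108) = (937/2)*(-108) = -50598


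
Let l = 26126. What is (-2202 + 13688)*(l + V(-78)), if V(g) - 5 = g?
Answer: 299244758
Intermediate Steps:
V(g) = 5 + g
(-2202 + 13688)*(l + V(-78)) = (-2202 + 13688)*(26126 + (5 - 78)) = 11486*(26126 - 73) = 11486*26053 = 299244758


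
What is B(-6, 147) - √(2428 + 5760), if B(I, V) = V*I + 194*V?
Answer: 27636 - 2*√2047 ≈ 27546.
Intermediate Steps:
B(I, V) = 194*V + I*V (B(I, V) = I*V + 194*V = 194*V + I*V)
B(-6, 147) - √(2428 + 5760) = 147*(194 - 6) - √(2428 + 5760) = 147*188 - √8188 = 27636 - 2*√2047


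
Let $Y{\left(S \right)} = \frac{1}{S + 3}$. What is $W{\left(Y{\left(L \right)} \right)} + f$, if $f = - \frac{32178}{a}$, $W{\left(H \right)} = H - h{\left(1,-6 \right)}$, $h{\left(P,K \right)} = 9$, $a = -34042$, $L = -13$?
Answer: $- \frac{1388021}{170210} \approx -8.1548$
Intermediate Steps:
$Y{\left(S \right)} = \frac{1}{3 + S}$
$W{\left(H \right)} = -9 + H$ ($W{\left(H \right)} = H - 9 = -9 + H$)
$f = \frac{16089}{17021}$ ($f = - \frac{32178}{-34042} = \left(-32178\right) \left(- \frac{1}{34042}\right) = \frac{16089}{17021} \approx 0.94524$)
$W{\left(Y{\left(L \right)} \right)} + f = \left(-9 + \frac{1}{3 - 13}\right) + \frac{16089}{17021} = \left(-9 + \frac{1}{-10}\right) + \frac{16089}{17021} = \left(-9 - \frac{1}{10}\right) + \frac{16089}{17021} = - \frac{91}{10} + \frac{16089}{17021} = - \frac{1388021}{170210}$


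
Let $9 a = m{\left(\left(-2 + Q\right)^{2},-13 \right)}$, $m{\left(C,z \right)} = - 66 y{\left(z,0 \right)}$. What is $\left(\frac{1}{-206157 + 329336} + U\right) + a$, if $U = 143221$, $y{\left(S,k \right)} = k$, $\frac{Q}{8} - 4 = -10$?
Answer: $\frac{17641819560}{123179} \approx 1.4322 \cdot 10^{5}$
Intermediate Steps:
$Q = -48$ ($Q = 32 + 8 \left(-10\right) = 32 - 80 = -48$)
$m{\left(C,z \right)} = 0$ ($m{\left(C,z \right)} = \left(-66\right) 0 = 0$)
$a = 0$ ($a = \frac{1}{9} \cdot 0 = 0$)
$\left(\frac{1}{-206157 + 329336} + U\right) + a = \left(\frac{1}{-206157 + 329336} + 143221\right) + 0 = \left(\frac{1}{123179} + 143221\right) + 0 = \frac{17641819560}{123179} + 0 = \frac{17641819560}{123179}$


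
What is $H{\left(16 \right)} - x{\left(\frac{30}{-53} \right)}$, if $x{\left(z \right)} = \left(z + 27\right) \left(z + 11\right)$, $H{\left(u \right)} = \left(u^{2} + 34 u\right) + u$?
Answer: $\frac{1517391}{2809} \approx 540.19$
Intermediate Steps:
$H{\left(u \right)} = u^{2} + 35 u$
$x{\left(z \right)} = \left(11 + z\right) \left(27 + z\right)$ ($x{\left(z \right)} = \left(27 + z\right) \left(11 + z\right) = \left(11 + z\right) \left(27 + z\right)$)
$H{\left(16 \right)} - x{\left(\frac{30}{-53} \right)} = 16 \left(35 + 16\right) - \left(297 + \left(\frac{30}{-53}\right)^{2} + 38 \frac{30}{-53}\right) = 16 \cdot 51 - \left(297 + \left(30 \left(- \frac{1}{53}\right)\right)^{2} + 38 \cdot 30 \left(- \frac{1}{53}\right)\right) = 816 - \left(297 + \left(- \frac{30}{53}\right)^{2} + 38 \left(- \frac{30}{53}\right)\right) = 816 - \left(297 + \frac{900}{2809} - \frac{1140}{53}\right) = 816 - \frac{774753}{2809} = \frac{1517391}{2809}$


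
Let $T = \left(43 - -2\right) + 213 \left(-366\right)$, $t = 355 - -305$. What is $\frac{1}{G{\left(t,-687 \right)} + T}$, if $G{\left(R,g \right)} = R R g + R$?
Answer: $- \frac{1}{299334453} \approx -3.3407 \cdot 10^{-9}$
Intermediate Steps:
$t = 660$ ($t = 355 + 305 = 660$)
$G{\left(R,g \right)} = R + g R^{2}$ ($G{\left(R,g \right)} = R^{2} g + R = g R^{2} + R = R + g R^{2}$)
$T = -77913$ ($T = \left(43 + 2\right) - 77958 = 45 - 77958 = -77913$)
$\frac{1}{G{\left(t,-687 \right)} + T} = \frac{1}{660 \left(1 + 660 \left(-687\right)\right) - 77913} = \frac{1}{660 \left(1 - 453420\right) - 77913} = \frac{1}{660 \left(-453419\right) - 77913} = \frac{1}{-299256540 - 77913} = \frac{1}{-299334453} = - \frac{1}{299334453}$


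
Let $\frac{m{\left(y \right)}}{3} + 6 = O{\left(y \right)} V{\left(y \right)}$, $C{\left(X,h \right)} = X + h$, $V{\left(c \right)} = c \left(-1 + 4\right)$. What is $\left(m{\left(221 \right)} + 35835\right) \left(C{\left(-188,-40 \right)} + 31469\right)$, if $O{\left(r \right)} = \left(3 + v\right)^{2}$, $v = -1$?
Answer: $1367512293$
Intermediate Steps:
$V{\left(c \right)} = 3 c$ ($V{\left(c \right)} = c 3 = 3 c$)
$O{\left(r \right)} = 4$ ($O{\left(r \right)} = \left(3 - 1\right)^{2} = 2^{2} = 4$)
$m{\left(y \right)} = -18 + 36 y$ ($m{\left(y \right)} = -18 + 3 \cdot 4 \cdot 3 y = -18 + 3 \cdot 12 y = -18 + 36 y$)
$\left(m{\left(221 \right)} + 35835\right) \left(C{\left(-188,-40 \right)} + 31469\right) = \left(\left(-18 + 36 \cdot 221\right) + 35835\right) \left(\left(-188 - 40\right) + 31469\right) = \left(\left(-18 + 7956\right) + 35835\right) \left(-228 + 31469\right) = \left(7938 + 35835\right) 31241 = 43773 \cdot 31241 = 1367512293$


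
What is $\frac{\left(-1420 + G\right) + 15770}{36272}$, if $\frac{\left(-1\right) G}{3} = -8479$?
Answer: $\frac{39787}{36272} \approx 1.0969$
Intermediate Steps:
$G = 25437$ ($G = \left(-3\right) \left(-8479\right) = 25437$)
$\frac{\left(-1420 + G\right) + 15770}{36272} = \frac{\left(-1420 + 25437\right) + 15770}{36272} = \left(24017 + 15770\right) \frac{1}{36272} = 39787 \cdot \frac{1}{36272} = \frac{39787}{36272}$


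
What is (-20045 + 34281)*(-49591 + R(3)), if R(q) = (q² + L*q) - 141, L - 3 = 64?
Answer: -704995192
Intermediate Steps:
L = 67 (L = 3 + 64 = 67)
R(q) = -141 + q² + 67*q (R(q) = (q² + 67*q) - 141 = -141 + q² + 67*q)
(-20045 + 34281)*(-49591 + R(3)) = (-20045 + 34281)*(-49591 + (-141 + 3² + 67*3)) = 14236*(-49591 + (-141 + 9 + 201)) = 14236*(-49591 + 69) = 14236*(-49522) = -704995192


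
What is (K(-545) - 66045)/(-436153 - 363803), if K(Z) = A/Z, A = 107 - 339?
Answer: 35994293/435976020 ≈ 0.082560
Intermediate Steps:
A = -232
K(Z) = -232/Z
(K(-545) - 66045)/(-436153 - 363803) = (-232/(-545) - 66045)/(-436153 - 363803) = (-232*(-1/545) - 66045)/(-799956) = (232/545 - 66045)*(-1/799956) = -35994293/545*(-1/799956) = 35994293/435976020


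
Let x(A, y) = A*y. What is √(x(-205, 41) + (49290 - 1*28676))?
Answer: √12209 ≈ 110.49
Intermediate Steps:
√(x(-205, 41) + (49290 - 1*28676)) = √(-205*41 + (49290 - 1*28676)) = √(-8405 + (49290 - 28676)) = √(-8405 + 20614) = √12209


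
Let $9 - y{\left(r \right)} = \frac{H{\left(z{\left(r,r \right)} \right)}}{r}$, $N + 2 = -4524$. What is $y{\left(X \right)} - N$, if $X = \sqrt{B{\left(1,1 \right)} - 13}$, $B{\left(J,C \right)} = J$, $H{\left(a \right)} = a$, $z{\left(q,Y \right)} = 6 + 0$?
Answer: $4535 + i \sqrt{3} \approx 4535.0 + 1.732 i$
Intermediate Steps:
$N = -4526$ ($N = -2 - 4524 = -4526$)
$z{\left(q,Y \right)} = 6$
$X = 2 i \sqrt{3}$ ($X = \sqrt{1 - 13} = \sqrt{-12} = 2 i \sqrt{3} \approx 3.4641 i$)
$y{\left(r \right)} = 9 - \frac{6}{r}$
$y{\left(X \right)} - N = \left(9 - \frac{6}{2 i \sqrt{3}}\right) - -4526 = \left(9 - 6 \left(- \frac{i \sqrt{3}}{6}\right)\right) + 4526 = \left(9 + i \sqrt{3}\right) + 4526 = 4535 + i \sqrt{3}$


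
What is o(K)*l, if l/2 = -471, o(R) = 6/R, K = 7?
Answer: -5652/7 ≈ -807.43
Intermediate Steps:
l = -942 (l = 2*(-471) = -942)
o(K)*l = (6/7)*(-942) = -5652/7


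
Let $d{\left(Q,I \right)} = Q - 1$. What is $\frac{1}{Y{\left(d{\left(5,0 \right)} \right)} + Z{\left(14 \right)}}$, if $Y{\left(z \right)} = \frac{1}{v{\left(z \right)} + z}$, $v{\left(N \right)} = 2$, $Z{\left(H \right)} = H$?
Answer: $\frac{6}{85} \approx 0.070588$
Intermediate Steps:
$d{\left(Q,I \right)} = -1 + Q$ ($d{\left(Q,I \right)} = Q - 1 = -1 + Q$)
$Y{\left(z \right)} = \frac{1}{2 + z}$
$\frac{1}{Y{\left(d{\left(5,0 \right)} \right)} + Z{\left(14 \right)}} = \frac{1}{\frac{1}{2 + \left(-1 + 5\right)} + 14} = \frac{1}{\frac{1}{2 + 4} + 14} = \frac{1}{\frac{1}{6} + 14} = \frac{1}{\frac{85}{6}} = \frac{6}{85}$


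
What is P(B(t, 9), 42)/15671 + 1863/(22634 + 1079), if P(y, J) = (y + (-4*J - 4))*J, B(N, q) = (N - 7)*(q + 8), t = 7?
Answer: -6178593/16156801 ≈ -0.38241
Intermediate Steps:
B(N, q) = (-7 + N)*(8 + q)
P(y, J) = J*(-4 + y - 4*J) (P(y, J) = (y + (-4 - 4*J))*J = (-4 + y - 4*J)*J = J*(-4 + y - 4*J))
P(B(t, 9), 42)/15671 + 1863/(22634 + 1079) = (42*(-4 + (-56 - 7*9 + 8*7 + 7*9) - 4*42))/15671 + 1863/(22634 + 1079) = (42*(-4 + (-56 - 63 + 56 + 63) - 168))*(1/15671) + 1863/23713 = (42*(-4 + 0 - 168))*(1/15671) + 1863*(1/23713) = (42*(-172))*(1/15671) + 81/1031 = -7224*1/15671 + 81/1031 = -7224/15671 + 81/1031 = -6178593/16156801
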